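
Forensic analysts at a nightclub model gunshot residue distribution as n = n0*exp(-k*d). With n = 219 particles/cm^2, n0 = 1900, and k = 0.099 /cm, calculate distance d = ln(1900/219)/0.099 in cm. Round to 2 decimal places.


GSR distance calculation:
n0/n = 1900 / 219 = 8.675799
ln(n0/n) = 2.160537
d = 2.160537 / 0.099 = 21.82 cm

21.82


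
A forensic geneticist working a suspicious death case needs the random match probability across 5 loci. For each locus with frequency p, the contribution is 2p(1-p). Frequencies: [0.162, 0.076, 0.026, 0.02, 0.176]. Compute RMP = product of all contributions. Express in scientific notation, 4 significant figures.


Computing RMP for 5 loci:
Locus 1: 2 * 0.162 * 0.838 = 0.271512
Locus 2: 2 * 0.076 * 0.924 = 0.140448
Locus 3: 2 * 0.026 * 0.974 = 0.050648
Locus 4: 2 * 0.02 * 0.98 = 0.0392
Locus 5: 2 * 0.176 * 0.824 = 0.290048
RMP = 2.196e-05

2.196e-05


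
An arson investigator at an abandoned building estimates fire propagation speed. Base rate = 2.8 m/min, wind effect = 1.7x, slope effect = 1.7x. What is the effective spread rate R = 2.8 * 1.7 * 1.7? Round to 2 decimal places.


Fire spread rate calculation:
R = R0 * wind_factor * slope_factor
= 2.8 * 1.7 * 1.7
= 4.76 * 1.7
= 8.09 m/min

8.09


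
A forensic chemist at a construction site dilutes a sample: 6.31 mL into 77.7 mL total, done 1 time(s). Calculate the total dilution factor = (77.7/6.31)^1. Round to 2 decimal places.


Dilution factor calculation:
Single dilution = V_total / V_sample = 77.7 / 6.31 ≈ 12.313788
Number of dilutions = 1
Total DF = (77.7 / 6.31)^1 (full precision, rounded at the end) = 12.31

12.31


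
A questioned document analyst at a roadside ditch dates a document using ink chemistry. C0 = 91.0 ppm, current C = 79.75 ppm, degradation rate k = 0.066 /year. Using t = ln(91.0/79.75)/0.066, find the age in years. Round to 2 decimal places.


Document age estimation:
C0/C = 91.0 / 79.75 = 1.141066
ln(C0/C) = 0.131963
t = 0.131963 / 0.066 = 2.00 years

2.00


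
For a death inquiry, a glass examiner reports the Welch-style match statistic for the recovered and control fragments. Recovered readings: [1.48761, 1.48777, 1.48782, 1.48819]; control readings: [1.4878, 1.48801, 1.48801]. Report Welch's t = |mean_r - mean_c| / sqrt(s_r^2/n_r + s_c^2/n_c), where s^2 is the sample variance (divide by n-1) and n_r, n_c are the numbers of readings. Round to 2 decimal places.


Welch's t-criterion for glass RI comparison:
Recovered mean = sum / n_r = 5.95139 / 4 = 1.4878475
Control mean = sum / n_c = 4.46382 / 3 = 1.48794
Recovered sample variance s_r^2 = 6.01583e-08
Control sample variance s_c^2 = 1.47e-08
Welch SE (unpooled) = sqrt(s_r^2/n_r + s_c^2/n_c) = sqrt(1.50396e-08 + 4.9e-09) = sqrt(1.99396e-08) = 0.000141208
|mean_r - mean_c| = 9.25e-05
t = 9.25e-05 / 0.000141208 = 0.66

0.66


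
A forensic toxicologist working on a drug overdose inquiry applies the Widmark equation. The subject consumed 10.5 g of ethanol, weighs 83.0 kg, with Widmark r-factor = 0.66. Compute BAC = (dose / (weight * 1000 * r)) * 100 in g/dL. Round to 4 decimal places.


Applying the Widmark formula:
BAC = (dose_g / (body_wt * 1000 * r)) * 100
Denominator = 83.0 * 1000 * 0.66 = 54780
BAC = (10.5 / 54780) * 100
BAC = 0.0192 g/dL

0.0192


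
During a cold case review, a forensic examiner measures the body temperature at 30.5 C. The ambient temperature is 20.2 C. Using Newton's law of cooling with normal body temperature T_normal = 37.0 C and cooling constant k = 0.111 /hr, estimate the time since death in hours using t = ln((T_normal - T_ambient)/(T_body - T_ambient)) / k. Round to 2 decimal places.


Using Newton's law of cooling:
t = ln((T_normal - T_ambient) / (T_body - T_ambient)) / k
T_normal - T_ambient = 16.8
T_body - T_ambient = 10.3
Ratio = 1.631068
ln(ratio) = 0.489235
t = 0.489235 / 0.111 = 4.41 hours

4.41


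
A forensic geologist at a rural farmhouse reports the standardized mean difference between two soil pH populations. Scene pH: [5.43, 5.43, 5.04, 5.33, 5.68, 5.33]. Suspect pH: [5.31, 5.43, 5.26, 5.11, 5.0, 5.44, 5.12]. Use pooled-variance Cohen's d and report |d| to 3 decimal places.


Pooled-variance Cohen's d for soil pH comparison:
Scene mean = 32.24 / 6 = 5.373333
Suspect mean = 36.67 / 7 = 5.238571
Scene sample variance s_s^2 = 0.043067
Suspect sample variance s_c^2 = 0.028381
Pooled variance = ((n_s-1)*s_s^2 + (n_c-1)*s_c^2) / (n_s + n_c - 2) = 0.035056
Pooled SD = sqrt(0.035056) = 0.187232
Mean difference = 0.134762
|d| = |0.134762| / 0.187232 = 0.720

0.720


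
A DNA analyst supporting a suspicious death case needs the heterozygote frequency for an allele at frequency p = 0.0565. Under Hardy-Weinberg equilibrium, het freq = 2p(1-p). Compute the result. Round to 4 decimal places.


Hardy-Weinberg heterozygote frequency:
q = 1 - p = 1 - 0.0565 = 0.9435
2pq = 2 * 0.0565 * 0.9435 = 0.1066

0.1066


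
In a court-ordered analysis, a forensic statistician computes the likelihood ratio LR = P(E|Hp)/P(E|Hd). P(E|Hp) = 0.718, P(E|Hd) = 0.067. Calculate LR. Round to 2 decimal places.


Likelihood ratio calculation:
LR = P(E|Hp) / P(E|Hd)
LR = 0.718 / 0.067
LR = 10.72

10.72


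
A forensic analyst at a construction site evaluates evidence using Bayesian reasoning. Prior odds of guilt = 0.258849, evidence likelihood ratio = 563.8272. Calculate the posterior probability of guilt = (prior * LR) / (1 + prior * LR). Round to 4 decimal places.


Bayesian evidence evaluation:
Posterior odds = prior_odds * LR = 0.258849 * 563.8272 = 145.9461
Posterior probability = posterior_odds / (1 + posterior_odds)
= 145.9461 / (1 + 145.9461)
= 145.9461 / 146.9461
= 0.9932

0.9932


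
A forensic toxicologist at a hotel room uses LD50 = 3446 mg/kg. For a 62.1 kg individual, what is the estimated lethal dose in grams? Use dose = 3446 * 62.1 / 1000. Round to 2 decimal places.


Lethal dose calculation:
Lethal dose = LD50 * body_weight / 1000
= 3446 * 62.1 / 1000
= 213996.6 / 1000
= 214.00 g

214.00


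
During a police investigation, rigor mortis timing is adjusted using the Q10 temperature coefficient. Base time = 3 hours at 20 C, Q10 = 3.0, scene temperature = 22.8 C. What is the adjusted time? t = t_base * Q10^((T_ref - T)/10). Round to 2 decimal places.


Rigor mortis time adjustment:
Exponent = (T_ref - T_actual) / 10 = (20 - 22.8) / 10 = -0.28
Q10 factor = 3.0^-0.28 = 0.7352
t_adjusted = 3 * 0.7352 = 2.21 hours

2.21


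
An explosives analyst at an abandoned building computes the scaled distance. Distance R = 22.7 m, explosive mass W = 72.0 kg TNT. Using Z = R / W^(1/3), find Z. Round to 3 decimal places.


Scaled distance calculation:
W^(1/3) = 72.0^(1/3) = 4.160168
Z = R / W^(1/3) = 22.7 / 4.160168
Z = 5.457 m/kg^(1/3)

5.457


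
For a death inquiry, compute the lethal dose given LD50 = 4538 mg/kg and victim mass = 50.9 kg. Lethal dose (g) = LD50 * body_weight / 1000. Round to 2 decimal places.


Lethal dose calculation:
Lethal dose = LD50 * body_weight / 1000
= 4538 * 50.9 / 1000
= 230984.2 / 1000
= 230.98 g

230.98


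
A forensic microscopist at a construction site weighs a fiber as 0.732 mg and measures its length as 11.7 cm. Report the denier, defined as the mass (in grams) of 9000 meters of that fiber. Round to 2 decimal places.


Denier calculation:
Mass in grams = 0.732 mg / 1000 = 0.000732 g
Length in meters = 11.7 cm / 100 = 0.117 m
Linear density = mass / length = 0.000732 / 0.117 = 0.00625641 g/m
Denier = (g/m) * 9000 = 0.00625641 * 9000 = 56.31

56.31


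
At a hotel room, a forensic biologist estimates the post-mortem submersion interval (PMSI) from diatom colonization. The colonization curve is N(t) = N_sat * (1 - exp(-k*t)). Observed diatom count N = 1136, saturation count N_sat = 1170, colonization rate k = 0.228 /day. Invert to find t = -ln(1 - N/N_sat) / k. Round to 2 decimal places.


PMSI from diatom colonization curve:
N / N_sat = 1136 / 1170 = 0.97094
1 - N/N_sat = 0.02906
ln(1 - N/N_sat) = -3.538393
t = -ln(1 - N/N_sat) / k = -(-3.538393) / 0.228 = 15.52 days

15.52


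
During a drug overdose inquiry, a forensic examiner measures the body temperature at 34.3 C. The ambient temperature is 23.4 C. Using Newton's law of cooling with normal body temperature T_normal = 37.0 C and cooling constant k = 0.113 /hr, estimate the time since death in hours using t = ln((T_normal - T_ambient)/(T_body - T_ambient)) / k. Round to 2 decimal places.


Using Newton's law of cooling:
t = ln((T_normal - T_ambient) / (T_body - T_ambient)) / k
T_normal - T_ambient = 13.6
T_body - T_ambient = 10.9
Ratio = 1.247706
ln(ratio) = 0.221307
t = 0.221307 / 0.113 = 1.96 hours

1.96


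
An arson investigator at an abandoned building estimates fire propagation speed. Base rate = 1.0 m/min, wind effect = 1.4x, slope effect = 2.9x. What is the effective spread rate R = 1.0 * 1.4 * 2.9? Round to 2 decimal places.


Fire spread rate calculation:
R = R0 * wind_factor * slope_factor
= 1.0 * 1.4 * 2.9
= 1.4 * 2.9
= 4.06 m/min

4.06


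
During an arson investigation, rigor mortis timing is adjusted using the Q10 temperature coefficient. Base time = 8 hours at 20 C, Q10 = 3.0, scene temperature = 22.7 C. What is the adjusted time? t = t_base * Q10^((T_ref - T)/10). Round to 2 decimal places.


Rigor mortis time adjustment:
Exponent = (T_ref - T_actual) / 10 = (20 - 22.7) / 10 = -0.27
Q10 factor = 3.0^-0.27 = 0.74332
t_adjusted = 8 * 0.74332 = 5.95 hours

5.95


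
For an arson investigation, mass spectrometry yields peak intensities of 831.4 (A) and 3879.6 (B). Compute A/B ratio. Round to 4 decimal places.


Spectral peak ratio:
Peak A = 831.4 counts
Peak B = 3879.6 counts
Ratio = 831.4 / 3879.6 = 0.2143

0.2143


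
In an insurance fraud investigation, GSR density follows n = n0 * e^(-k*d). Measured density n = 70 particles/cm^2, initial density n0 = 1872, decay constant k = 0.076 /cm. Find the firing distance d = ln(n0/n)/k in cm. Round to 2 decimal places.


GSR distance calculation:
n0/n = 1872 / 70 = 26.742857
ln(n0/n) = 3.286267
d = 3.286267 / 0.076 = 43.24 cm

43.24


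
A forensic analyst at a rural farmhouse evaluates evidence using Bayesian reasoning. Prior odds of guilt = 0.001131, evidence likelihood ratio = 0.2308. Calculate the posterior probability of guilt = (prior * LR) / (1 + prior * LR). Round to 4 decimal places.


Bayesian evidence evaluation:
Posterior odds = prior_odds * LR = 0.001131 * 0.2308 = 0.0002610348
Posterior probability = posterior_odds / (1 + posterior_odds)
= 0.0002610348 / (1 + 0.0002610348)
= 0.0002610348 / 1.0002610348
= 0.0003

0.0003


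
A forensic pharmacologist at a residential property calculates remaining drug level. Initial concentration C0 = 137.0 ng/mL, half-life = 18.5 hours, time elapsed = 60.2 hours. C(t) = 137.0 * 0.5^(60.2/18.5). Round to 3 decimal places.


Drug concentration decay:
Number of half-lives = t / t_half = 60.2 / 18.5 = 3.254054
Decay factor = 0.5^3.254054 = 0.1048171
C(t) = 137.0 * 0.1048171 = 14.360 ng/mL

14.360


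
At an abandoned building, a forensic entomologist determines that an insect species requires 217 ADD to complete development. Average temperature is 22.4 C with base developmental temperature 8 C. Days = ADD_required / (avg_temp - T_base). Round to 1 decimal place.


Insect development time:
Effective temperature = avg_temp - T_base = 22.4 - 8 = 14.4 C
Days = ADD / effective_temp = 217 / 14.4 = 15.1 days

15.1


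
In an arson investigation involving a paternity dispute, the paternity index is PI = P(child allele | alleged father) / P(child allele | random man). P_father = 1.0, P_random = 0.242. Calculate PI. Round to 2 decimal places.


Paternity Index calculation:
PI = P(allele|father) / P(allele|random)
PI = 1.0 / 0.242
PI = 4.13

4.13


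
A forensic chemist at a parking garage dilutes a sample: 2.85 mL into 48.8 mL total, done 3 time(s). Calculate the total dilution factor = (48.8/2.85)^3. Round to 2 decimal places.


Dilution factor calculation:
Single dilution = V_total / V_sample = 48.8 / 2.85 ≈ 17.122807
Number of dilutions = 3
Total DF = (48.8 / 2.85)^3 (full precision, rounded at the end) = 5020.24

5020.24


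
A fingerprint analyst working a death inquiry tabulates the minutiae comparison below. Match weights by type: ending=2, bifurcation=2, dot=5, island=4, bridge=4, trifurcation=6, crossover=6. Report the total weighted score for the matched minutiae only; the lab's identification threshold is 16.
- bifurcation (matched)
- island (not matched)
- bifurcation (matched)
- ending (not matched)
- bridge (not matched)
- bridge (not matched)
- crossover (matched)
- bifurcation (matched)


Weighted minutiae match score:
  bifurcation: matched, +2 (running total 2)
  island: not matched, +0
  bifurcation: matched, +2 (running total 4)
  ending: not matched, +0
  bridge: not matched, +0
  bridge: not matched, +0
  crossover: matched, +6 (running total 10)
  bifurcation: matched, +2 (running total 12)
Total score = 12
Threshold = 16; verdict = inconclusive

12


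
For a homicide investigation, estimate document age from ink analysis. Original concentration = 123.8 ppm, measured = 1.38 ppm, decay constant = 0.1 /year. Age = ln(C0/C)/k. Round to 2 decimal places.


Document age estimation:
C0/C = 123.8 / 1.38 = 89.710145
ln(C0/C) = 4.496584
t = 4.496584 / 0.1 = 44.97 years

44.97


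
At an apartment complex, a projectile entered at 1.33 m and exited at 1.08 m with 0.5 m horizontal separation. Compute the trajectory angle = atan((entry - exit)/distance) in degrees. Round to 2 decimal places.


Bullet trajectory angle:
Height difference = 1.33 - 1.08 = 0.25 m
angle = atan(0.25 / 0.5)
angle = atan(0.5)
angle = 26.57 degrees

26.57


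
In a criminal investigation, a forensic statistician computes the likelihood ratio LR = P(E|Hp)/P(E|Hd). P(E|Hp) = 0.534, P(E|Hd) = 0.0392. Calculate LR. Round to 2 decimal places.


Likelihood ratio calculation:
LR = P(E|Hp) / P(E|Hd)
LR = 0.534 / 0.0392
LR = 13.62

13.62


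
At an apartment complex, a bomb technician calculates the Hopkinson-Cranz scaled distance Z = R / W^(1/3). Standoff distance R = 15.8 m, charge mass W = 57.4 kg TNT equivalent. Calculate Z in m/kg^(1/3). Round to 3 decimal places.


Scaled distance calculation:
W^(1/3) = 57.4^(1/3) = 3.857482
Z = R / W^(1/3) = 15.8 / 3.857482
Z = 4.096 m/kg^(1/3)

4.096


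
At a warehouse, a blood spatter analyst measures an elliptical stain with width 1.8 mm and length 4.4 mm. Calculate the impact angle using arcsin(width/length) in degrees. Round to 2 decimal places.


Blood spatter impact angle calculation:
width / length = 1.8 / 4.4 = 0.409091
angle = arcsin(0.409091)
angle = 24.15 degrees

24.15


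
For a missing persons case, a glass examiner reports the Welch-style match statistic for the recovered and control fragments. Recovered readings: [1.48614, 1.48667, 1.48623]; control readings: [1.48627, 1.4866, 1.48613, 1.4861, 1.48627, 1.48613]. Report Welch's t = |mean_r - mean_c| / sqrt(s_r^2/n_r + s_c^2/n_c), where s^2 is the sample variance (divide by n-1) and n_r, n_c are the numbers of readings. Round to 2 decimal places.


Welch's t-criterion for glass RI comparison:
Recovered mean = sum / n_r = 4.45904 / 3 = 1.4863467
Control mean = sum / n_c = 8.9175 / 6 = 1.48625
Recovered sample variance s_r^2 = 8.04333e-08
Control sample variance s_c^2 = 3.492e-08
Welch SE (unpooled) = sqrt(s_r^2/n_r + s_c^2/n_c) = sqrt(2.68111e-08 + 5.82e-09) = sqrt(3.26311e-08) = 0.000180641
|mean_r - mean_c| = 9.66667e-05
t = 9.66667e-05 / 0.000180641 = 0.54

0.54


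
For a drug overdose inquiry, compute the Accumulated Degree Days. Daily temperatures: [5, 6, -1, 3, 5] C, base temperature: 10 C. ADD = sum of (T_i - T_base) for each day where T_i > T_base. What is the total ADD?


Computing ADD day by day:
Day 1: max(0, 5 - 10) = 0
Day 2: max(0, 6 - 10) = 0
Day 3: max(0, -1 - 10) = 0
Day 4: max(0, 3 - 10) = 0
Day 5: max(0, 5 - 10) = 0
Total ADD = 0

0


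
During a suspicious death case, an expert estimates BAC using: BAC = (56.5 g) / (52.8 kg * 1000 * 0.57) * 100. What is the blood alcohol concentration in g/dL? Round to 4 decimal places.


Applying the Widmark formula:
BAC = (dose_g / (body_wt * 1000 * r)) * 100
Denominator = 52.8 * 1000 * 0.57 = 30096
BAC = (56.5 / 30096) * 100
BAC = 0.1877 g/dL

0.1877


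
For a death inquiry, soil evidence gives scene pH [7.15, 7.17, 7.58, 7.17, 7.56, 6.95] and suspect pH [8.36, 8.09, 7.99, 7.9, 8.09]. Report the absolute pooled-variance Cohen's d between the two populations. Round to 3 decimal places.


Pooled-variance Cohen's d for soil pH comparison:
Scene mean = 43.58 / 6 = 7.263333
Suspect mean = 40.43 / 5 = 8.086
Scene sample variance s_s^2 = 0.063347
Suspect sample variance s_c^2 = 0.02973
Pooled variance = ((n_s-1)*s_s^2 + (n_c-1)*s_c^2) / (n_s + n_c - 2) = 0.048406
Pooled SD = sqrt(0.048406) = 0.220014
Mean difference = -0.822667
|d| = |-0.822667| / 0.220014 = 3.739

3.739


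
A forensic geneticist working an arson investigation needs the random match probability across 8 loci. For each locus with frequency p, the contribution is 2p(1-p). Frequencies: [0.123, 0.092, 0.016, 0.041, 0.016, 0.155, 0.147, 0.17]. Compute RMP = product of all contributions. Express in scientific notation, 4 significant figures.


Computing RMP for 8 loci:
Locus 1: 2 * 0.123 * 0.877 = 0.215742
Locus 2: 2 * 0.092 * 0.908 = 0.167072
Locus 3: 2 * 0.016 * 0.984 = 0.031488
Locus 4: 2 * 0.041 * 0.959 = 0.078638
Locus 5: 2 * 0.016 * 0.984 = 0.031488
Locus 6: 2 * 0.155 * 0.845 = 0.26195
Locus 7: 2 * 0.147 * 0.853 = 0.250782
Locus 8: 2 * 0.17 * 0.83 = 0.2822
RMP = 5.210e-08

5.210e-08


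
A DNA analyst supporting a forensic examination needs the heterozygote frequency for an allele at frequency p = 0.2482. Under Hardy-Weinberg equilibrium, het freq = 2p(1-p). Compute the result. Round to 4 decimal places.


Hardy-Weinberg heterozygote frequency:
q = 1 - p = 1 - 0.2482 = 0.7518
2pq = 2 * 0.2482 * 0.7518 = 0.3732

0.3732


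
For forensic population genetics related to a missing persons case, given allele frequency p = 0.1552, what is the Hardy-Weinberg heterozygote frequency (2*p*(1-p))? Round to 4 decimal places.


Hardy-Weinberg heterozygote frequency:
q = 1 - p = 1 - 0.1552 = 0.8448
2pq = 2 * 0.1552 * 0.8448 = 0.2622

0.2622


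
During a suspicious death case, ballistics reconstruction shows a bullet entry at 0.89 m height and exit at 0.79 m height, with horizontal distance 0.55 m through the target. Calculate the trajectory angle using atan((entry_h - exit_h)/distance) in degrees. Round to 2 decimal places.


Bullet trajectory angle:
Height difference = 0.89 - 0.79 = 0.1 m
angle = atan(0.1 / 0.55)
angle = atan(0.181818)
angle = 10.30 degrees

10.30


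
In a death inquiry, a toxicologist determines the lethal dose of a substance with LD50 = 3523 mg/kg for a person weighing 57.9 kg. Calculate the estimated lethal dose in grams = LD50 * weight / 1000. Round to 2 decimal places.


Lethal dose calculation:
Lethal dose = LD50 * body_weight / 1000
= 3523 * 57.9 / 1000
= 203981.7 / 1000
= 203.98 g

203.98


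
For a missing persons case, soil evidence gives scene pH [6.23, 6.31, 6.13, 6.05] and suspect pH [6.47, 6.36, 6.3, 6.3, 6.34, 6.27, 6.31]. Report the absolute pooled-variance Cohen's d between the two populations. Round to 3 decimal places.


Pooled-variance Cohen's d for soil pH comparison:
Scene mean = 24.72 / 4 = 6.18
Suspect mean = 44.35 / 7 = 6.335714
Scene sample variance s_s^2 = 0.012933
Suspect sample variance s_c^2 = 0.004362
Pooled variance = ((n_s-1)*s_s^2 + (n_c-1)*s_c^2) / (n_s + n_c - 2) = 0.007219
Pooled SD = sqrt(0.007219) = 0.084965
Mean difference = -0.155714
|d| = |-0.155714| / 0.084965 = 1.833

1.833


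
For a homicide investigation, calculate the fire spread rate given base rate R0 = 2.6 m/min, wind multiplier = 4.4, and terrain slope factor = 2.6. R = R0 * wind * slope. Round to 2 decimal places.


Fire spread rate calculation:
R = R0 * wind_factor * slope_factor
= 2.6 * 4.4 * 2.6
= 11.44 * 2.6
= 29.74 m/min

29.74


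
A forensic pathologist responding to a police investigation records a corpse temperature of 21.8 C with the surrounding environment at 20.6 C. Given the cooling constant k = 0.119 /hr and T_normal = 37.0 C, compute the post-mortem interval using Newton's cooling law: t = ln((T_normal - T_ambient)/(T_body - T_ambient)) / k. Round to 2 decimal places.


Using Newton's law of cooling:
t = ln((T_normal - T_ambient) / (T_body - T_ambient)) / k
T_normal - T_ambient = 16.4
T_body - T_ambient = 1.2
Ratio = 13.666667
ln(ratio) = 2.61496
t = 2.61496 / 0.119 = 21.97 hours

21.97


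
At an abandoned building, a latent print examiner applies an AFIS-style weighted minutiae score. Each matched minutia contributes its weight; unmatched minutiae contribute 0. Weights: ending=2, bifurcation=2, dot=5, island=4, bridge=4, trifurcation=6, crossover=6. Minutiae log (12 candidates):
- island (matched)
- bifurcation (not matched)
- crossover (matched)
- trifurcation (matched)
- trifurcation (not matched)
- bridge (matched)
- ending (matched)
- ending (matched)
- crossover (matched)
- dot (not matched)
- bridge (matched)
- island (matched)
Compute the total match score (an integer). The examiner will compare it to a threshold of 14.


Weighted minutiae match score:
  island: matched, +4 (running total 4)
  bifurcation: not matched, +0
  crossover: matched, +6 (running total 10)
  trifurcation: matched, +6 (running total 16)
  trifurcation: not matched, +0
  bridge: matched, +4 (running total 20)
  ending: matched, +2 (running total 22)
  ending: matched, +2 (running total 24)
  crossover: matched, +6 (running total 30)
  dot: not matched, +0
  bridge: matched, +4 (running total 34)
  island: matched, +4 (running total 38)
Total score = 38
Threshold = 14; verdict = identification

38


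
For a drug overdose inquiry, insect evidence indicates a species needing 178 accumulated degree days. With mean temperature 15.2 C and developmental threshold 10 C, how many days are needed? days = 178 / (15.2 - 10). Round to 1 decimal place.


Insect development time:
Effective temperature = avg_temp - T_base = 15.2 - 10 = 5.2 C
Days = ADD / effective_temp = 178 / 5.2 = 34.2 days

34.2


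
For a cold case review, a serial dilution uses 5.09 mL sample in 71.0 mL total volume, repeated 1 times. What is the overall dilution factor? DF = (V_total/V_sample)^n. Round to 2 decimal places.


Dilution factor calculation:
Single dilution = V_total / V_sample = 71.0 / 5.09 ≈ 13.948919
Number of dilutions = 1
Total DF = (71.0 / 5.09)^1 (full precision, rounded at the end) = 13.95

13.95


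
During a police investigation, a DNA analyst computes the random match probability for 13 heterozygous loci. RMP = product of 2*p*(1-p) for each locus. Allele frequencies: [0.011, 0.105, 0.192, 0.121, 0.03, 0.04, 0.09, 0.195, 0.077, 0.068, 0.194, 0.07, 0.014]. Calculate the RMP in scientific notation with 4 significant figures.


Computing RMP for 13 loci:
Locus 1: 2 * 0.011 * 0.989 = 0.021758
Locus 2: 2 * 0.105 * 0.895 = 0.18795
Locus 3: 2 * 0.192 * 0.808 = 0.310272
Locus 4: 2 * 0.121 * 0.879 = 0.212718
Locus 5: 2 * 0.03 * 0.97 = 0.0582
Locus 6: 2 * 0.04 * 0.96 = 0.0768
Locus 7: 2 * 0.09 * 0.91 = 0.1638
Locus 8: 2 * 0.195 * 0.805 = 0.31395
Locus 9: 2 * 0.077 * 0.923 = 0.142142
Locus 10: 2 * 0.068 * 0.932 = 0.126752
Locus 11: 2 * 0.194 * 0.806 = 0.312728
Locus 12: 2 * 0.07 * 0.93 = 0.1302
Locus 13: 2 * 0.014 * 0.986 = 0.027608
RMP = 1.256e-12

1.256e-12


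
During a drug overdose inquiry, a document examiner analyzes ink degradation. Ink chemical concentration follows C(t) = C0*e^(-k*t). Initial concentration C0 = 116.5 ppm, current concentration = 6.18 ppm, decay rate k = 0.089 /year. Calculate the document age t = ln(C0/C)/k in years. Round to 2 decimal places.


Document age estimation:
C0/C = 116.5 / 6.18 = 18.851133
ln(C0/C) = 2.936573
t = 2.936573 / 0.089 = 33.00 years

33.00


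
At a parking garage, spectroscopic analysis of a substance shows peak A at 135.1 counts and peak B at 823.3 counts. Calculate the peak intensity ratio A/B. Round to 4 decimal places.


Spectral peak ratio:
Peak A = 135.1 counts
Peak B = 823.3 counts
Ratio = 135.1 / 823.3 = 0.1641

0.1641


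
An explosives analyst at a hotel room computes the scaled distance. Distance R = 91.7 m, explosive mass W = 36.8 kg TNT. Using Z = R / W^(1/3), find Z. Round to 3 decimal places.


Scaled distance calculation:
W^(1/3) = 36.8^(1/3) = 3.326207
Z = R / W^(1/3) = 91.7 / 3.326207
Z = 27.569 m/kg^(1/3)

27.569


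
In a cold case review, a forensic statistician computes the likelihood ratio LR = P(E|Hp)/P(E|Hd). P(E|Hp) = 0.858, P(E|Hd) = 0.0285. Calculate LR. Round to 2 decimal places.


Likelihood ratio calculation:
LR = P(E|Hp) / P(E|Hd)
LR = 0.858 / 0.0285
LR = 30.11

30.11


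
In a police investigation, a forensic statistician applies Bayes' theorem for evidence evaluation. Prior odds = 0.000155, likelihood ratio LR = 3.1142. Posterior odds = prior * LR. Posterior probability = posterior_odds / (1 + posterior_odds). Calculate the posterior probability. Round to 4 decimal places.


Bayesian evidence evaluation:
Posterior odds = prior_odds * LR = 0.000155 * 3.1142 = 0.000482701
Posterior probability = posterior_odds / (1 + posterior_odds)
= 0.000482701 / (1 + 0.000482701)
= 0.000482701 / 1.000482701
= 0.0005

0.0005


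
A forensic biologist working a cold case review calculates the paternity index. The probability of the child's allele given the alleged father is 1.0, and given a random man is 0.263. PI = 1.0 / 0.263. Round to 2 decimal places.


Paternity Index calculation:
PI = P(allele|father) / P(allele|random)
PI = 1.0 / 0.263
PI = 3.80

3.80


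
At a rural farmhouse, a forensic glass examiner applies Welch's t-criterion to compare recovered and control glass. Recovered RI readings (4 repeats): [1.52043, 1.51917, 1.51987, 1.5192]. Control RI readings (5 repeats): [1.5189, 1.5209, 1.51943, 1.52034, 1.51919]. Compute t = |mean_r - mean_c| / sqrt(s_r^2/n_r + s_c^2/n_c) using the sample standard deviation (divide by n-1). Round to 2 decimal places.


Welch's t-criterion for glass RI comparison:
Recovered mean = sum / n_r = 6.07867 / 4 = 1.5196675
Control mean = sum / n_c = 7.59876 / 5 = 1.519752
Recovered sample variance s_r^2 = 3.62825e-07
Control sample variance s_c^2 = 7.0227e-07
Welch SE (unpooled) = sqrt(s_r^2/n_r + s_c^2/n_c) = sqrt(9.07062e-08 + 1.40454e-07) = sqrt(2.3116e-07) = 0.000480791
|mean_r - mean_c| = 8.45e-05
t = 8.45e-05 / 0.000480791 = 0.18

0.18


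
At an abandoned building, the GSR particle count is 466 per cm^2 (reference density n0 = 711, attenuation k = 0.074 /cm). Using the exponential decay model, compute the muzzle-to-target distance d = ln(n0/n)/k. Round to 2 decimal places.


GSR distance calculation:
n0/n = 711 / 466 = 1.525751
ln(n0/n) = 0.422487
d = 0.422487 / 0.074 = 5.71 cm

5.71


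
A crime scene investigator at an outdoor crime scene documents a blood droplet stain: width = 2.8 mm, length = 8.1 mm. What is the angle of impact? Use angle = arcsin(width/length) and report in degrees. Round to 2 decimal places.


Blood spatter impact angle calculation:
width / length = 2.8 / 8.1 = 0.345679
angle = arcsin(0.345679)
angle = 20.22 degrees

20.22


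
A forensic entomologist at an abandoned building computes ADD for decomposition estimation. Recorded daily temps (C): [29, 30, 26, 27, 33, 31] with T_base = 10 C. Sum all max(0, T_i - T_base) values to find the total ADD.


Computing ADD day by day:
Day 1: max(0, 29 - 10) = 19
Day 2: max(0, 30 - 10) = 20
Day 3: max(0, 26 - 10) = 16
Day 4: max(0, 27 - 10) = 17
Day 5: max(0, 33 - 10) = 23
Day 6: max(0, 31 - 10) = 21
Total ADD = 116

116


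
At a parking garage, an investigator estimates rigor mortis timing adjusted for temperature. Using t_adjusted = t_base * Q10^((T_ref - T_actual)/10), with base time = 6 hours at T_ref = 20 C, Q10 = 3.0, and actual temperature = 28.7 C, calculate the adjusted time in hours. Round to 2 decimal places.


Rigor mortis time adjustment:
Exponent = (T_ref - T_actual) / 10 = (20 - 28.7) / 10 = -0.87
Q10 factor = 3.0^-0.87 = 0.38451
t_adjusted = 6 * 0.38451 = 2.31 hours

2.31


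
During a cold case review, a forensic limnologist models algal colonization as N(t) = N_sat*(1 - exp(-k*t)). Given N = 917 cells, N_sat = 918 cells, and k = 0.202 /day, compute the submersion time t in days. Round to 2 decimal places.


PMSI from diatom colonization curve:
N / N_sat = 917 / 918 = 0.998911
1 - N/N_sat = 0.001089
ln(1 - N/N_sat) = -6.822495
t = -ln(1 - N/N_sat) / k = -(-6.822495) / 0.202 = 33.77 days

33.77


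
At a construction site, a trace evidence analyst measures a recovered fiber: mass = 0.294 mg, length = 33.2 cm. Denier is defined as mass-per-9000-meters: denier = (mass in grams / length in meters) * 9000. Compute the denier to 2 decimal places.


Denier calculation:
Mass in grams = 0.294 mg / 1000 = 0.000294 g
Length in meters = 33.2 cm / 100 = 0.332 m
Linear density = mass / length = 0.000294 / 0.332 = 0.00088554 g/m
Denier = (g/m) * 9000 = 0.00088554 * 9000 = 7.97

7.97


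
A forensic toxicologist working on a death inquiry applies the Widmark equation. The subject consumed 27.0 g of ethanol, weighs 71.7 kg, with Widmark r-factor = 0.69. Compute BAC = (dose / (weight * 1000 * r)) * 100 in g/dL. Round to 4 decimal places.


Applying the Widmark formula:
BAC = (dose_g / (body_wt * 1000 * r)) * 100
Denominator = 71.7 * 1000 * 0.69 = 49473
BAC = (27.0 / 49473) * 100
BAC = 0.0546 g/dL

0.0546


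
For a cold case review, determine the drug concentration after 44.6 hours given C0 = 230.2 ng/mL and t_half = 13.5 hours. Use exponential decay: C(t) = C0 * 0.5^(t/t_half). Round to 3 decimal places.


Drug concentration decay:
Number of half-lives = t / t_half = 44.6 / 13.5 = 3.303704
Decay factor = 0.5^3.303704 = 0.10127121
C(t) = 230.2 * 0.10127121 = 23.313 ng/mL

23.313


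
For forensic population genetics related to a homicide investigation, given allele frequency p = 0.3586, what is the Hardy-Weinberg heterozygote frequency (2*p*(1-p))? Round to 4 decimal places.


Hardy-Weinberg heterozygote frequency:
q = 1 - p = 1 - 0.3586 = 0.6414
2pq = 2 * 0.3586 * 0.6414 = 0.4600

0.4600


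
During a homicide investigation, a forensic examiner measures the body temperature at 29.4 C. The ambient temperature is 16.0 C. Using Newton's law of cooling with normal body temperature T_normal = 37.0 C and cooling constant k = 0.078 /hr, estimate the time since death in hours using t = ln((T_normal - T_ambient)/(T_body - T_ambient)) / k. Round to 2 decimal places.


Using Newton's law of cooling:
t = ln((T_normal - T_ambient) / (T_body - T_ambient)) / k
T_normal - T_ambient = 21.0
T_body - T_ambient = 13.4
Ratio = 1.567164
ln(ratio) = 0.449268
t = 0.449268 / 0.078 = 5.76 hours

5.76


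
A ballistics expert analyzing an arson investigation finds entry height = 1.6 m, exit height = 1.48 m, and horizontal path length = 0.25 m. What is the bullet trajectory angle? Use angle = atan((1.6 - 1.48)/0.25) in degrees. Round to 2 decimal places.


Bullet trajectory angle:
Height difference = 1.6 - 1.48 = 0.12 m
angle = atan(0.12 / 0.25)
angle = atan(0.48)
angle = 25.64 degrees

25.64


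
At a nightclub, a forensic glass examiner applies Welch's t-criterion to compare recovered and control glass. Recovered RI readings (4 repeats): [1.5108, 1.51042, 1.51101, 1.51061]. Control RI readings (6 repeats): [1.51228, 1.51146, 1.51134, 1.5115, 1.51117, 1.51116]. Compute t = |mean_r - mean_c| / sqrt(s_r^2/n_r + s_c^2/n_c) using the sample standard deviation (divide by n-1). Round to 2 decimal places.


Welch's t-criterion for glass RI comparison:
Recovered mean = sum / n_r = 6.04284 / 4 = 1.51071
Control mean = sum / n_c = 9.06891 / 6 = 1.511485
Recovered sample variance s_r^2 = 6.40667e-08
Control sample variance s_c^2 = 1.7175e-07
Welch SE (unpooled) = sqrt(s_r^2/n_r + s_c^2/n_c) = sqrt(1.60167e-08 + 2.8625e-08) = sqrt(4.46417e-08) = 0.000211286
|mean_r - mean_c| = 0.000775
t = 0.000775 / 0.000211286 = 3.67

3.67


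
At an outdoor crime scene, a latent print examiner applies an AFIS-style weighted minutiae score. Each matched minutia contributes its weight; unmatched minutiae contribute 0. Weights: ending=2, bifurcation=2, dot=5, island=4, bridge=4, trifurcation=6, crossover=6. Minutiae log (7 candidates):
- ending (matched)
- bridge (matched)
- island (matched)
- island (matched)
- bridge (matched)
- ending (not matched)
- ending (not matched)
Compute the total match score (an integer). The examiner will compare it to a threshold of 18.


Weighted minutiae match score:
  ending: matched, +2 (running total 2)
  bridge: matched, +4 (running total 6)
  island: matched, +4 (running total 10)
  island: matched, +4 (running total 14)
  bridge: matched, +4 (running total 18)
  ending: not matched, +0
  ending: not matched, +0
Total score = 18
Threshold = 18; verdict = identification

18


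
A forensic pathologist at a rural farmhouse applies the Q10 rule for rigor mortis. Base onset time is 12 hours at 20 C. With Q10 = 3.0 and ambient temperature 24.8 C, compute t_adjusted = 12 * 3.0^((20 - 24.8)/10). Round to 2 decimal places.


Rigor mortis time adjustment:
Exponent = (T_ref - T_actual) / 10 = (20 - 24.8) / 10 = -0.48
Q10 factor = 3.0^-0.48 = 0.59018
t_adjusted = 12 * 0.59018 = 7.08 hours

7.08


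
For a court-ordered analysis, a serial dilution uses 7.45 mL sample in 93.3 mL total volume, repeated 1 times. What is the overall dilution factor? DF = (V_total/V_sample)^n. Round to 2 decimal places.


Dilution factor calculation:
Single dilution = V_total / V_sample = 93.3 / 7.45 ≈ 12.52349
Number of dilutions = 1
Total DF = (93.3 / 7.45)^1 (full precision, rounded at the end) = 12.52

12.52


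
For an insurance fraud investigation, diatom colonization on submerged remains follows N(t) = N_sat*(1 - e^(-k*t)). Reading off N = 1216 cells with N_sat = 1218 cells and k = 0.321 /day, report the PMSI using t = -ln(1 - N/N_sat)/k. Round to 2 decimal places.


PMSI from diatom colonization curve:
N / N_sat = 1216 / 1218 = 0.998358
1 - N/N_sat = 0.001642
ln(1 - N/N_sat) = -6.41184
t = -ln(1 - N/N_sat) / k = -(-6.41184) / 0.321 = 19.97 days

19.97


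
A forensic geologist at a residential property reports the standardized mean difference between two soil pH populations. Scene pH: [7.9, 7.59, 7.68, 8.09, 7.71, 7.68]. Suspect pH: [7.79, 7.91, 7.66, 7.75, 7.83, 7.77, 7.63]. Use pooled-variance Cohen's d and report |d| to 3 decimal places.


Pooled-variance Cohen's d for soil pH comparison:
Scene mean = 46.65 / 6 = 7.775
Suspect mean = 54.34 / 7 = 7.762857
Scene sample variance s_s^2 = 0.03427
Suspect sample variance s_c^2 = 0.009224
Pooled variance = ((n_s-1)*s_s^2 + (n_c-1)*s_c^2) / (n_s + n_c - 2) = 0.020608
Pooled SD = sqrt(0.020608) = 0.143555
Mean difference = 0.012143
|d| = |0.012143| / 0.143555 = 0.085

0.085


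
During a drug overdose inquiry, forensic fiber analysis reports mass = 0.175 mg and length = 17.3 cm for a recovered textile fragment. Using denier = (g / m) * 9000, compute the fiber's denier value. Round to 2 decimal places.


Denier calculation:
Mass in grams = 0.175 mg / 1000 = 0.000175 g
Length in meters = 17.3 cm / 100 = 0.173 m
Linear density = mass / length = 0.000175 / 0.173 = 0.00101156 g/m
Denier = (g/m) * 9000 = 0.00101156 * 9000 = 9.10

9.10


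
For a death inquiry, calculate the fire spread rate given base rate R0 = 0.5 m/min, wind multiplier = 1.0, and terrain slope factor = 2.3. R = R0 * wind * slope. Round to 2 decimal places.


Fire spread rate calculation:
R = R0 * wind_factor * slope_factor
= 0.5 * 1.0 * 2.3
= 0.5 * 2.3
= 1.15 m/min

1.15


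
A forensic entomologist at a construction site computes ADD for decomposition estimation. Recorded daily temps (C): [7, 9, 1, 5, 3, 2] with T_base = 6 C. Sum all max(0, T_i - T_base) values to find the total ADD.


Computing ADD day by day:
Day 1: max(0, 7 - 6) = 1
Day 2: max(0, 9 - 6) = 3
Day 3: max(0, 1 - 6) = 0
Day 4: max(0, 5 - 6) = 0
Day 5: max(0, 3 - 6) = 0
Day 6: max(0, 2 - 6) = 0
Total ADD = 4

4


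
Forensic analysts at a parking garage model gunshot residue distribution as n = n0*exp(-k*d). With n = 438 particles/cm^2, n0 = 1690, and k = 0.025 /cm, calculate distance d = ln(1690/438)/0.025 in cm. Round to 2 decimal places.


GSR distance calculation:
n0/n = 1690 / 438 = 3.858447
ln(n0/n) = 1.350265
d = 1.350265 / 0.025 = 54.01 cm

54.01


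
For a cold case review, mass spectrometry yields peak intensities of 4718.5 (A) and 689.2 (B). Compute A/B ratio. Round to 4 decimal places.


Spectral peak ratio:
Peak A = 4718.5 counts
Peak B = 689.2 counts
Ratio = 4718.5 / 689.2 = 6.8463

6.8463


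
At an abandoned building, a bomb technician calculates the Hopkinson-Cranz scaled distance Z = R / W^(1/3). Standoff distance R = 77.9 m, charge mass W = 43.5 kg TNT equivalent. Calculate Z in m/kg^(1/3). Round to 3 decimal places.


Scaled distance calculation:
W^(1/3) = 43.5^(1/3) = 3.516925
Z = R / W^(1/3) = 77.9 / 3.516925
Z = 22.150 m/kg^(1/3)

22.150


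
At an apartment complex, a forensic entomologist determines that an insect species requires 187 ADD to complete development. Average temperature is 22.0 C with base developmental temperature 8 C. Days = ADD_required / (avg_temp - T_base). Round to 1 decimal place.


Insect development time:
Effective temperature = avg_temp - T_base = 22.0 - 8 = 14.0 C
Days = ADD / effective_temp = 187 / 14.0 = 13.4 days

13.4


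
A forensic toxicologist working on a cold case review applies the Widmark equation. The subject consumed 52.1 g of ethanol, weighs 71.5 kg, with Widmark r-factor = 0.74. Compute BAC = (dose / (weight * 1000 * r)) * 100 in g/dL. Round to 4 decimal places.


Applying the Widmark formula:
BAC = (dose_g / (body_wt * 1000 * r)) * 100
Denominator = 71.5 * 1000 * 0.74 = 52910
BAC = (52.1 / 52910) * 100
BAC = 0.0985 g/dL

0.0985


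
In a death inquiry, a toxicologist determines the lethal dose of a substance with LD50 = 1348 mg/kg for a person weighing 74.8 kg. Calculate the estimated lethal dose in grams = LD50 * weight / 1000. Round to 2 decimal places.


Lethal dose calculation:
Lethal dose = LD50 * body_weight / 1000
= 1348 * 74.8 / 1000
= 100830.4 / 1000
= 100.83 g

100.83


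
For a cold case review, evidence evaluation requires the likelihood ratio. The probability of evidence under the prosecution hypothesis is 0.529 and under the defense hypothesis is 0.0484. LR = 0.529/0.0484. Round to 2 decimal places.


Likelihood ratio calculation:
LR = P(E|Hp) / P(E|Hd)
LR = 0.529 / 0.0484
LR = 10.93

10.93


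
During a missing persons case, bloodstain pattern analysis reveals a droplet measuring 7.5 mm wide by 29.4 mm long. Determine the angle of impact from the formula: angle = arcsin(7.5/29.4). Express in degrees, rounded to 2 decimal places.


Blood spatter impact angle calculation:
width / length = 7.5 / 29.4 = 0.255102
angle = arcsin(0.255102)
angle = 14.78 degrees

14.78


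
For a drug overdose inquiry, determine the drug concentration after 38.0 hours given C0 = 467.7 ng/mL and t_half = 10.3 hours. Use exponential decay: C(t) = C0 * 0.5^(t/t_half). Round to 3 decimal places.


Drug concentration decay:
Number of half-lives = t / t_half = 38.0 / 10.3 = 3.68932
Decay factor = 0.5^3.68932 = 0.07751826
C(t) = 467.7 * 0.07751826 = 36.255 ng/mL

36.255


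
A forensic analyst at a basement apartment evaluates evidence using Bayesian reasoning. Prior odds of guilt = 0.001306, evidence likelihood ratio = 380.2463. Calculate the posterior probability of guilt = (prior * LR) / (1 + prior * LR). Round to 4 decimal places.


Bayesian evidence evaluation:
Posterior odds = prior_odds * LR = 0.001306 * 380.2463 = 0.4966017
Posterior probability = posterior_odds / (1 + posterior_odds)
= 0.4966017 / (1 + 0.4966017)
= 0.4966017 / 1.4966017
= 0.3318

0.3318


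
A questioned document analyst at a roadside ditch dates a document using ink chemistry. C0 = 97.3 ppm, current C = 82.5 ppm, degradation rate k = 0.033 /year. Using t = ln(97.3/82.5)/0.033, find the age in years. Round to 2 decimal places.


Document age estimation:
C0/C = 97.3 / 82.5 = 1.179394
ln(C0/C) = 0.165001
t = 0.165001 / 0.033 = 5.00 years

5.00
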